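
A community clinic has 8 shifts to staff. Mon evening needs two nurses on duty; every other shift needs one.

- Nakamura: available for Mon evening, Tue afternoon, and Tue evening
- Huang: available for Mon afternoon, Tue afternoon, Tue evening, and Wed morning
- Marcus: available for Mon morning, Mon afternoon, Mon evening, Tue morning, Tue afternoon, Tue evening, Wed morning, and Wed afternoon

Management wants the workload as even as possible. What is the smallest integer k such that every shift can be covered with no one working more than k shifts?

4

With 3 nurses and 9 worker-slots to fill, someone must work at least ⌈9/3⌉ = 3 shifts, so k ≥ 3.
k = 3 fails: Shifts {Mon morning, Mon evening, Tue morning, Wed afternoon} need 5 worker-slots in total, but the nurses available for any of those shifts (Nakamura and Marcus) can supply at most 4 among them. So no valid schedule exists.
k = 4 works: Mon morning→Marcus, Mon afternoon→Huang, Mon evening→Nakamura+Marcus, Tue morning→Marcus, Tue afternoon→Nakamura, Tue evening→Nakamura, Wed morning→Huang, Wed afternoon→Marcus.
Loads: Nakamura 3, Huang 2, Marcus 4 — all ≤ 4.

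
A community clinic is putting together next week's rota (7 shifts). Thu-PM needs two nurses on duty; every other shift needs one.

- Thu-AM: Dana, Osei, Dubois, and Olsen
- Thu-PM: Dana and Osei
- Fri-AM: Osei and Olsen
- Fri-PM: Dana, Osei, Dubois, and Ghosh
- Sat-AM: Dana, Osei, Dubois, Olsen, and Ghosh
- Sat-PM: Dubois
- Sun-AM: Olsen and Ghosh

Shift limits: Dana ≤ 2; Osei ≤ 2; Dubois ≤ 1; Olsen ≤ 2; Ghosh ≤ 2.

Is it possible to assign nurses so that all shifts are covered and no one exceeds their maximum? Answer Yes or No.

Yes

Thu-PM can only be covered by Dana and Osei, so that assignment is forced.
Sat-PM can only be covered by Dubois, so that assignment is forced.
One valid schedule: Thu-AM→Dana, Thu-PM→Dana+Osei, Fri-AM→Osei, Fri-PM→Ghosh, Sat-AM→Olsen, Sat-PM→Dubois, Sun-AM→Olsen.
Loads: Dana 2/2, Osei 2/2, Dubois 1/1, Olsen 2/2, Ghosh 1/2 — all within limits.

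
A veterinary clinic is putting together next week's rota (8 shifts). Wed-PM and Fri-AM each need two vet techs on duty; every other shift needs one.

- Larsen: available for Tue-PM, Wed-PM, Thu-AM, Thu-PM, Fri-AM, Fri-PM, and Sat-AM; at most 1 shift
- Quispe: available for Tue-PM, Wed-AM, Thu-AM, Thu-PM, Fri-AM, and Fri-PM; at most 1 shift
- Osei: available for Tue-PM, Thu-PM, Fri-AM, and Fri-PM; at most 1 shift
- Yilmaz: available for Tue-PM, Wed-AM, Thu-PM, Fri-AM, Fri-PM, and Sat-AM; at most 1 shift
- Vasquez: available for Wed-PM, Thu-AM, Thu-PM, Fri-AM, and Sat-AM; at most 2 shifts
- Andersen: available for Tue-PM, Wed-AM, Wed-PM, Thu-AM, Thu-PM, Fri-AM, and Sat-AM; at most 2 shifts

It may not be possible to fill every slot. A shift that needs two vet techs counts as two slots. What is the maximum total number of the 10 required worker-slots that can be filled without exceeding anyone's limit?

Total capacity across all vet techs is 1+1+1+1+2+2 = 8, and 10 slots are needed, so at most 8 can be filled.
An assignment achieving 8: Tue-PM→Andersen, Wed-AM→Quispe, Wed-PM→Larsen+Vasquez, Thu-AM→Vasquez, Thu-PM→Andersen, Fri-PM→Osei, Sat-AM→Yilmaz.
Loads: Larsen 1/1, Quispe 1/1, Osei 1/1, Yilmaz 1/1, Vasquez 2/2, Andersen 2/2.

8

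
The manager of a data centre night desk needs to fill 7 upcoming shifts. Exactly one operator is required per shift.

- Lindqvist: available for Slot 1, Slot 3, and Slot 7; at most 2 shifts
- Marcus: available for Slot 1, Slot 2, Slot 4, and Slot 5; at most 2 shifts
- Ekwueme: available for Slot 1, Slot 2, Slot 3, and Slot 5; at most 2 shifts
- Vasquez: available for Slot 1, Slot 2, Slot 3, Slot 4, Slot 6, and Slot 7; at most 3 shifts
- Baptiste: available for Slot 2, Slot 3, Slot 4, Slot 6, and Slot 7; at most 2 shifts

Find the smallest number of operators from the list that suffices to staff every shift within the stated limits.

3

7 slots to fill and no one can take more than 3, so at least ⌈7/3⌉ = 3 operators are needed.
Lindqvist, Marcus, and Vasquez alone can cover everything: Slot 1→Vasquez, Slot 2→Marcus, Slot 3→Lindqvist, Slot 4→Vasquez, Slot 5→Marcus, Slot 6→Vasquez, Slot 7→Lindqvist.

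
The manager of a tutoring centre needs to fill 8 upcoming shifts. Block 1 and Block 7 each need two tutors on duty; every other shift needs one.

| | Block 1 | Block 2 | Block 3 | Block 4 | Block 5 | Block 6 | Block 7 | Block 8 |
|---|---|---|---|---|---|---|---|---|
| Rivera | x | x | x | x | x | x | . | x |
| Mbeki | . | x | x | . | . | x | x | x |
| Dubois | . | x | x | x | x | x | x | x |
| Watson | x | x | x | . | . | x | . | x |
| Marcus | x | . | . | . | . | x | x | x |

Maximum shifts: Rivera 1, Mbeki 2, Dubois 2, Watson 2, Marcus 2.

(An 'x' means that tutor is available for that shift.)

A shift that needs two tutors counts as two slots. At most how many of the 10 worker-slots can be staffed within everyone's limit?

Total capacity across all tutors is 1+2+2+2+2 = 9, and 10 slots are needed, so at most 9 can be filled.
An assignment achieving 9: Block 1→Watson+Marcus, Block 2→Mbeki, Block 3→Watson, Block 4→Rivera, Block 5→Dubois, Block 6→Marcus, Block 7→Mbeki+Dubois.
Loads: Rivera 1/1, Mbeki 2/2, Dubois 2/2, Watson 2/2, Marcus 2/2.

9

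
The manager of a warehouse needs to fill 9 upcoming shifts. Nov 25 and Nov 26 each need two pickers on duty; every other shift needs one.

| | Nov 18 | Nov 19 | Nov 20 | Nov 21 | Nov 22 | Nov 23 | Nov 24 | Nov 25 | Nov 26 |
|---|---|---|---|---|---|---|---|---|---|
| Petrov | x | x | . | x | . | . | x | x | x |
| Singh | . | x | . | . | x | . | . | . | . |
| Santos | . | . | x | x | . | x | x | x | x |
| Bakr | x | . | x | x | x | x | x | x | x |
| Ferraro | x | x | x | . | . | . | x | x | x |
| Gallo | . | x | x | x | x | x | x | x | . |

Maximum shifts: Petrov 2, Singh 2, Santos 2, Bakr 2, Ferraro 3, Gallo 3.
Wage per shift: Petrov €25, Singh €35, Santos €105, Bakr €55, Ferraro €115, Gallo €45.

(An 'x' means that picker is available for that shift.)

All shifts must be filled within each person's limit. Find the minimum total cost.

€575

Picking the cheapest available picker for each shift independently would cost €375, but that ignores the shift limits.
An optimal schedule: Nov 18→Petrov, Nov 19→Singh, Nov 20→Gallo, Nov 21→Petrov, Nov 22→Singh, Nov 23→Gallo, Nov 24→Gallo, Nov 25→Bakr+Santos, Nov 26→Bakr+Santos.
Total: 25 + 35 + 45 + 25 + 35 + 45 + 45 + 55 + 105 + 55 + 105 = €575.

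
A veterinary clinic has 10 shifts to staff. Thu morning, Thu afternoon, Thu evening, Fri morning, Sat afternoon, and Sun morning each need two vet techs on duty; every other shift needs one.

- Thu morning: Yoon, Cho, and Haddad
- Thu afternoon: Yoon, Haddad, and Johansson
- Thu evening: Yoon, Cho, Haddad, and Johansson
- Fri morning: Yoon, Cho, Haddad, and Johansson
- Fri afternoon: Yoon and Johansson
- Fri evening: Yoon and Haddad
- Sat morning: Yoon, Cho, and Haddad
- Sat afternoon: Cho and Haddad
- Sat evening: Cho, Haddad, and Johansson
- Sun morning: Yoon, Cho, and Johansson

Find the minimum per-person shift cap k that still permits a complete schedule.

With 4 vet techs and 16 worker-slots to fill, someone must work at least ⌈16/4⌉ = 4 shifts, so k ≥ 4.
k = 4 works: Thu morning→Yoon+Cho, Thu afternoon→Yoon+Haddad, Thu evening→Haddad+Johansson, Fri morning→Haddad+Johansson, Fri afternoon→Yoon, Fri evening→Yoon, Sat morning→Cho, Sat afternoon→Cho+Haddad, Sat evening→Johansson, Sun morning→Cho+Johansson.
Loads: Yoon 4, Cho 4, Haddad 4, Johansson 4 — all ≤ 4.

4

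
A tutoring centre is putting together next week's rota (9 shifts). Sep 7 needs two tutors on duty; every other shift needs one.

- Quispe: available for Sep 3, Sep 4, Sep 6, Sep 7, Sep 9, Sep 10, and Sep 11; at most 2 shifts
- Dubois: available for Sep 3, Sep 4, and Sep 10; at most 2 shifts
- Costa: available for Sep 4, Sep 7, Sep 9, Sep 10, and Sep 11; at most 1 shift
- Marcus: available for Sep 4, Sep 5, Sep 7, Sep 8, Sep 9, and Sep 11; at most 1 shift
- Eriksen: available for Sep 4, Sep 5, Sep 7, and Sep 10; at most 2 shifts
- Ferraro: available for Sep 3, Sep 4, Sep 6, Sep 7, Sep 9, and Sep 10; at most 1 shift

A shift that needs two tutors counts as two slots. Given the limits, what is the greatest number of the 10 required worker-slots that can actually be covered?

Total capacity across all tutors is 2+2+1+1+2+1 = 9, and 10 slots are needed, so at most 9 can be filled.
An assignment achieving 9: Sep 3→Quispe, Sep 4→Dubois, Sep 5→Eriksen, Sep 6→Quispe, Sep 7→Eriksen, Sep 8→Marcus, Sep 9→Ferraro, Sep 10→Dubois, Sep 11→Costa.
Loads: Quispe 2/2, Dubois 2/2, Costa 1/1, Marcus 1/1, Eriksen 2/2, Ferraro 1/1.

9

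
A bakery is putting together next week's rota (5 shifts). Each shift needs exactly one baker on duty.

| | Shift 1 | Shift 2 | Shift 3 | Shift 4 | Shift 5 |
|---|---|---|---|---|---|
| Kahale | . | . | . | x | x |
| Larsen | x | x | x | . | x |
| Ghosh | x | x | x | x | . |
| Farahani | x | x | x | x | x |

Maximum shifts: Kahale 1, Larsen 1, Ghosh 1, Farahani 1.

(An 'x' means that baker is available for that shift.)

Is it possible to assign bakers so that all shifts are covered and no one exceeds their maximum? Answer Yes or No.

Shifts {Shift 1, Shift 2, Shift 3, Shift 4, Shift 5} need 5 worker-slots in total, but the bakers available for any of those shifts (Kahale, Larsen, Ghosh, and Farahani) can supply at most 4 among them. So no valid schedule exists.

No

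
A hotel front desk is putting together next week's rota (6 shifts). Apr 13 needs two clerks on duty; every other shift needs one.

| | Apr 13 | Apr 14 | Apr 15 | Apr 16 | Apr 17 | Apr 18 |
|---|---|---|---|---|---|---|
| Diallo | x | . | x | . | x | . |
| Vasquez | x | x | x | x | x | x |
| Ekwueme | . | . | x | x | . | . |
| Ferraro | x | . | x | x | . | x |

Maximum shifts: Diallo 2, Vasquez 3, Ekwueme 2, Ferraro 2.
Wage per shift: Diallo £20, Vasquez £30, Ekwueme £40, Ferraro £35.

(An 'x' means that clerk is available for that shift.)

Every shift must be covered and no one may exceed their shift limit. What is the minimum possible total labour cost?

Apr 14 can only be covered by Vasquez, so that assignment is forced.
Picking the cheapest available clerk for each shift independently would cost £180, but that ignores the shift limits.
An optimal schedule: Apr 13→Diallo+Vasquez, Apr 14→Vasquez, Apr 15→Ferraro, Apr 16→Ferraro, Apr 17→Diallo, Apr 18→Vasquez.
Total: 20 + 30 + 30 + 35 + 35 + 20 + 30 = £200.

£200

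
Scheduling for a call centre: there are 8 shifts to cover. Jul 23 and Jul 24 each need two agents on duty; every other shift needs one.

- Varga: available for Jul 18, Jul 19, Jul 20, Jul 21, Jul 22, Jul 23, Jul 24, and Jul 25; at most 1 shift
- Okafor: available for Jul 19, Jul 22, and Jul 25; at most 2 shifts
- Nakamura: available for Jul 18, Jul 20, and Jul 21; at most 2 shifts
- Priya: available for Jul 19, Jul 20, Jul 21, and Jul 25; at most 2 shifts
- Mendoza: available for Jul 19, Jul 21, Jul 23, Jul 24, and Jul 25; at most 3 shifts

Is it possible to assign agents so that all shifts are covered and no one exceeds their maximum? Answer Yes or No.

Total capacity is 10 and 10 slots are needed, so capacity alone doesn't rule it out.
Shifts {Jul 23, Jul 24} need 4 worker-slots in total, but the agents available for any of those shifts (Varga and Mendoza) can supply at most 3 among them. So no valid schedule exists.

No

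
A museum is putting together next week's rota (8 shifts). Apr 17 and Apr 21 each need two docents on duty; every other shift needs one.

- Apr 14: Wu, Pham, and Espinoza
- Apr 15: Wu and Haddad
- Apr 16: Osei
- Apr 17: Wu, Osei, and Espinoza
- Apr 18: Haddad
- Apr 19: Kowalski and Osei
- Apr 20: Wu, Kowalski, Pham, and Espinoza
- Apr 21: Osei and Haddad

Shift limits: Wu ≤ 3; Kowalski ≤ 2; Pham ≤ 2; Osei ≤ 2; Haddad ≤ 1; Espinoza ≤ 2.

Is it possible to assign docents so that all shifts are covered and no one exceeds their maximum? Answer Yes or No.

Total capacity is 12 and 10 slots are needed, so capacity alone doesn't rule it out.
Shifts {Apr 18, Apr 21} need 3 worker-slots in total, but the docents available for any of those shifts (Osei and Haddad) can supply at most 2 among them. So no valid schedule exists.

No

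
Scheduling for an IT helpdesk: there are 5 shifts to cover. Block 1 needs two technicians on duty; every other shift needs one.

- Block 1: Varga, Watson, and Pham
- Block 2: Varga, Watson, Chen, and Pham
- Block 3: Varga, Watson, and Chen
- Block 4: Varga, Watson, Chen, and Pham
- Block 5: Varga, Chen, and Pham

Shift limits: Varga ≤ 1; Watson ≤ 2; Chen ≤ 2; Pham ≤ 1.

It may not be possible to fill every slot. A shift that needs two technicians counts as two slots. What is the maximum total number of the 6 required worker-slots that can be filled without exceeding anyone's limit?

Total capacity across all technicians is 1+2+2+1 = 6, and 6 slots are needed, so at most 6 can be filled.
An assignment achieving 6: Block 1→Varga+Watson, Block 2→Chen, Block 3→Watson, Block 4→Pham, Block 5→Chen.
Loads: Varga 1/1, Watson 2/2, Chen 2/2, Pham 1/1.

6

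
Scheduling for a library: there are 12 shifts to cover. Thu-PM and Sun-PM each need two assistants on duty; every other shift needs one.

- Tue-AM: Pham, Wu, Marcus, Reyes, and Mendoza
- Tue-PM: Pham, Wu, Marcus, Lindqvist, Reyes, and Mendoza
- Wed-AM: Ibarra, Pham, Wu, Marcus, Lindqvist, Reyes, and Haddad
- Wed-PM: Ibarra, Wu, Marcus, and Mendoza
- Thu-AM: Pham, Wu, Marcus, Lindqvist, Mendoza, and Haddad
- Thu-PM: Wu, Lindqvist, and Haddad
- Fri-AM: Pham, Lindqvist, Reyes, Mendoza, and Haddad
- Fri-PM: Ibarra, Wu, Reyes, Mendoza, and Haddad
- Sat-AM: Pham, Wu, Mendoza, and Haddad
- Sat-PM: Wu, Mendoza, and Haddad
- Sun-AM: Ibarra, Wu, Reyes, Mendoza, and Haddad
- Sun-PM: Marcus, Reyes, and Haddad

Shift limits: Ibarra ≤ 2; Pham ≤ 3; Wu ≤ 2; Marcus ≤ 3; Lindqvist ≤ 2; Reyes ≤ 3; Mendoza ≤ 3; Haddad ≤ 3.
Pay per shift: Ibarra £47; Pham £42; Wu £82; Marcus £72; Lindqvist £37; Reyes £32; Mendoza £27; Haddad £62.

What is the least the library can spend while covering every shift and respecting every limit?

Picking the cheapest available assistant for each shift independently would cost £468, but that ignores the shift limits.
An optimal schedule: Tue-AM→Reyes, Tue-PM→Pham, Wed-AM→Pham, Wed-PM→Mendoza, Thu-AM→Pham, Thu-PM→Lindqvist+Haddad, Fri-AM→Lindqvist, Fri-PM→Reyes, Sat-AM→Mendoza, Sat-PM→Mendoza, Sun-AM→Ibarra, Sun-PM→Reyes+Haddad.
Total: 32 + 42 + 42 + 27 + 42 + 37 + 62 + 37 + 32 + 27 + 27 + 47 + 32 + 62 = £548.

£548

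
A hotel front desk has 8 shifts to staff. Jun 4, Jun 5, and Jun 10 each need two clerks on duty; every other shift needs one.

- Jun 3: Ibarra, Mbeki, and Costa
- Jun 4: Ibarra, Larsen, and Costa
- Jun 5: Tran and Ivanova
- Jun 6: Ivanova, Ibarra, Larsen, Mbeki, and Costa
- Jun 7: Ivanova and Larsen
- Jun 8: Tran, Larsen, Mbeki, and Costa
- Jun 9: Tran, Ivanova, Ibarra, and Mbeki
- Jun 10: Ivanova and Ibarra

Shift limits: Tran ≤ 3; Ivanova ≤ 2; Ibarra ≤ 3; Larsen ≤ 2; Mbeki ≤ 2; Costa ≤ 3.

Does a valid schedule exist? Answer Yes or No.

Yes

Jun 5 can only be covered by Tran and Ivanova, so that assignment is forced.
Jun 10 can only be covered by Ivanova and Ibarra, so that assignment is forced.
One valid schedule: Jun 3→Ibarra, Jun 4→Ibarra+Larsen, Jun 5→Tran+Ivanova, Jun 6→Mbeki, Jun 7→Larsen, Jun 8→Tran, Jun 9→Tran, Jun 10→Ivanova+Ibarra.
Loads: Tran 3/3, Ivanova 2/2, Ibarra 3/3, Larsen 2/2, Mbeki 1/2, Costa 0/3 — all within limits.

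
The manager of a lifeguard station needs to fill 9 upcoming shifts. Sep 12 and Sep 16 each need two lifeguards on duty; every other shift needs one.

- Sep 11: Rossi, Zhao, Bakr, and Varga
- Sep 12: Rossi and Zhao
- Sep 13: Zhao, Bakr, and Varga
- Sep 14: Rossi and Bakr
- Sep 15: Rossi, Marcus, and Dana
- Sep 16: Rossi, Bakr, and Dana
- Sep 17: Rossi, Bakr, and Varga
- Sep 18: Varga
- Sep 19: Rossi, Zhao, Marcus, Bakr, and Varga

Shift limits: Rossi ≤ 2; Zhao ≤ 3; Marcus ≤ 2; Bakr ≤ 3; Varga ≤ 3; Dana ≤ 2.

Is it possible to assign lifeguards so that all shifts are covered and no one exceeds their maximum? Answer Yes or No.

Yes

Sep 12 can only be covered by Rossi and Zhao, so that assignment is forced.
Sep 18 can only be covered by Varga, so that assignment is forced.
One valid schedule: Sep 11→Zhao, Sep 12→Rossi+Zhao, Sep 13→Zhao, Sep 14→Rossi, Sep 15→Marcus, Sep 16→Bakr+Dana, Sep 17→Bakr, Sep 18→Varga, Sep 19→Marcus.
Loads: Rossi 2/2, Zhao 3/3, Marcus 2/2, Bakr 2/3, Varga 1/3, Dana 1/2 — all within limits.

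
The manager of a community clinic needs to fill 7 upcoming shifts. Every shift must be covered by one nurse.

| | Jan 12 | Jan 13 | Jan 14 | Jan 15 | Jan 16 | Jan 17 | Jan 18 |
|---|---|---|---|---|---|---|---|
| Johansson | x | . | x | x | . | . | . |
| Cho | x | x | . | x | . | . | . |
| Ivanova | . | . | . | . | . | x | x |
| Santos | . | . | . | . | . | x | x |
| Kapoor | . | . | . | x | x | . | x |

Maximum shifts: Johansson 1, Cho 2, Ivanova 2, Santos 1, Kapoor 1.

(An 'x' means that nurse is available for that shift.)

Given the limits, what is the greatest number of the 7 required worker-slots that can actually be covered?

Total capacity across all nurses is 1+2+2+1+1 = 7, and 7 slots are needed, so at most 7 can be filled.
An assignment achieving 6: Jan 12→Cho, Jan 13→Cho, Jan 14→Johansson, Jan 16→Kapoor, Jan 17→Ivanova, Jan 18→Ivanova.
Loads: Johansson 1/1, Cho 2/2, Ivanova 2/2, Santos 0/1, Kapoor 1/1.

6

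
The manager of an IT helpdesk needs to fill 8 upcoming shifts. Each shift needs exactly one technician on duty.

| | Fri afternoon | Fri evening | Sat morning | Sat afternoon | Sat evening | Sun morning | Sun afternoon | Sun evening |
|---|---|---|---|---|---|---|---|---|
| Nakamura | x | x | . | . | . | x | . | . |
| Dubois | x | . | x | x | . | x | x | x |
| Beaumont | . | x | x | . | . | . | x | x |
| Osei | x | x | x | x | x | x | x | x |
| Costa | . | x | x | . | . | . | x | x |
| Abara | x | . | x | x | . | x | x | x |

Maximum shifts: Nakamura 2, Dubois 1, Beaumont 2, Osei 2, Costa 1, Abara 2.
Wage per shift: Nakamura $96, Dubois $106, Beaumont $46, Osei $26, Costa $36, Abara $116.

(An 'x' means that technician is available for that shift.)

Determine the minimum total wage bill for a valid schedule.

$478

Sat evening can only be covered by Osei, so that assignment is forced.
Picking the cheapest available technician for each shift independently would cost $208, but that ignores the shift limits.
An optimal schedule: Fri afternoon→Nakamura, Fri evening→Nakamura, Sat morning→Beaumont, Sat afternoon→Dubois, Sat evening→Osei, Sun morning→Osei, Sun afternoon→Beaumont, Sun evening→Costa.
Total: 96 + 96 + 46 + 106 + 26 + 26 + 46 + 36 = $478.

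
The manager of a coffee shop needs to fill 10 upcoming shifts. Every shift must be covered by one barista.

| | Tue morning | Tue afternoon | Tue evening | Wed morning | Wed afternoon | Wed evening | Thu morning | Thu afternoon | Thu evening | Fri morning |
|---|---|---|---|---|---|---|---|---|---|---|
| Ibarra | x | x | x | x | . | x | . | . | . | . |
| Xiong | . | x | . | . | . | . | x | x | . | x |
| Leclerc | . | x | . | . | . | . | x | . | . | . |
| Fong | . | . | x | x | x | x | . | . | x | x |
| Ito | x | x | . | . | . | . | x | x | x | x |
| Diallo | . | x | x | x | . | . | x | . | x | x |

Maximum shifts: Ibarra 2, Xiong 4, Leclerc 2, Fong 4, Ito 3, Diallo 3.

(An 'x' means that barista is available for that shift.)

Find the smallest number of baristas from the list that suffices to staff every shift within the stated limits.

3

10 slots to fill and no one can take more than 4, so at least ⌈10/4⌉ = 3 baristas are needed.
Ibarra, Xiong, and Fong alone can cover everything: Tue morning→Ibarra, Tue afternoon→Xiong, Tue evening→Ibarra, Wed morning→Fong, Wed afternoon→Fong, Wed evening→Fong, Thu morning→Xiong, Thu afternoon→Xiong, Thu evening→Fong, Fri morning→Xiong.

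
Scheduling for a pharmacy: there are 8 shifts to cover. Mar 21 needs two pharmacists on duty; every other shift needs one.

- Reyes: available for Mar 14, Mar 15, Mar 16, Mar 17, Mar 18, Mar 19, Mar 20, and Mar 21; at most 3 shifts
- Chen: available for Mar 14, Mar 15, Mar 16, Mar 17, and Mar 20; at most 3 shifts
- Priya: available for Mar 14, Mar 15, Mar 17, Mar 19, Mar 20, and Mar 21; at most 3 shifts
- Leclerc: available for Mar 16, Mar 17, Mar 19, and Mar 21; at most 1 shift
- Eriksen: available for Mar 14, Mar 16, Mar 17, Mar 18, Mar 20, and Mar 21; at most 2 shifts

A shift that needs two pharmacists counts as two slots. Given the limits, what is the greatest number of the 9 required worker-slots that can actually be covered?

9

Total capacity across all pharmacists is 3+3+3+1+2 = 12, and 9 slots are needed, so at most 9 can be filled.
An assignment achieving 9: Mar 14→Chen, Mar 15→Reyes, Mar 16→Chen, Mar 17→Priya, Mar 18→Reyes, Mar 19→Reyes, Mar 20→Chen, Mar 21→Priya+Leclerc.
Loads: Reyes 3/3, Chen 3/3, Priya 2/3, Leclerc 1/1, Eriksen 0/2.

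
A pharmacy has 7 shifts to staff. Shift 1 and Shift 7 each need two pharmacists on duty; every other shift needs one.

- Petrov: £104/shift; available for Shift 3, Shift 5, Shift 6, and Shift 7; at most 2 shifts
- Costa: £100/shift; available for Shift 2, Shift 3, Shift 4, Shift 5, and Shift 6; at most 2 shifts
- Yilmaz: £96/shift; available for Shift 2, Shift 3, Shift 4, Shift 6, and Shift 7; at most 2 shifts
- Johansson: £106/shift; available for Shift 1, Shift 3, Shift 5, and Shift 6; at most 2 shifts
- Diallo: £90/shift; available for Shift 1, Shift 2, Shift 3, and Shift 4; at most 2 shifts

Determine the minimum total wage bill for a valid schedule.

Shift 1 can only be covered by Johansson and Diallo, so that assignment is forced.
Shift 7 can only be covered by Petrov and Yilmaz, so that assignment is forced.
Picking the cheapest available pharmacist for each shift independently would cost £862, but that ignores the shift limits.
An optimal schedule: Shift 1→Diallo+Johansson, Shift 2→Diallo, Shift 3→Petrov, Shift 4→Yilmaz, Shift 5→Costa, Shift 6→Costa, Shift 7→Yilmaz+Petrov.
Total: 90 + 106 + 90 + 104 + 96 + 100 + 100 + 96 + 104 = £886.

£886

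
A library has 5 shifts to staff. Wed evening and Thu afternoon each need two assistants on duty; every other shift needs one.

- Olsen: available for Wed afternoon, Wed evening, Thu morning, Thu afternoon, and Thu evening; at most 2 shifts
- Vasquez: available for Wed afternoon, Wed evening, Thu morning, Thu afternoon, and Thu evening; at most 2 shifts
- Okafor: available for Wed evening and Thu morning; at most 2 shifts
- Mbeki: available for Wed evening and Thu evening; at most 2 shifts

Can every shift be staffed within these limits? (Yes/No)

Yes

Thu afternoon can only be covered by Olsen and Vasquez, so that assignment is forced.
One valid schedule: Wed afternoon→Olsen, Wed evening→Okafor+Mbeki, Thu morning→Vasquez, Thu afternoon→Olsen+Vasquez, Thu evening→Mbeki.
Loads: Olsen 2/2, Vasquez 2/2, Okafor 1/2, Mbeki 2/2 — all within limits.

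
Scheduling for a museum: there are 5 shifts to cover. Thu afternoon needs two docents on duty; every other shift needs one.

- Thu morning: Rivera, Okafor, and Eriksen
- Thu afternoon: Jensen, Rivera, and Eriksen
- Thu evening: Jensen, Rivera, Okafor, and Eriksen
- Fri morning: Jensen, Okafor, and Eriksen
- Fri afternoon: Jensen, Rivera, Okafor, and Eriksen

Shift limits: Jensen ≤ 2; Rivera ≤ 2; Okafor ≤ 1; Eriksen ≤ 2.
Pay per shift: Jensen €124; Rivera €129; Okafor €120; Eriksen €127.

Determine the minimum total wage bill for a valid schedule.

€751

Picking the cheapest available docent for each shift independently would cost €731, but that ignores the shift limits.
An optimal schedule: Thu morning→Okafor, Thu afternoon→Jensen+Eriksen, Thu evening→Eriksen, Fri morning→Jensen, Fri afternoon→Rivera.
Total: 120 + 124 + 127 + 127 + 124 + 129 = €751.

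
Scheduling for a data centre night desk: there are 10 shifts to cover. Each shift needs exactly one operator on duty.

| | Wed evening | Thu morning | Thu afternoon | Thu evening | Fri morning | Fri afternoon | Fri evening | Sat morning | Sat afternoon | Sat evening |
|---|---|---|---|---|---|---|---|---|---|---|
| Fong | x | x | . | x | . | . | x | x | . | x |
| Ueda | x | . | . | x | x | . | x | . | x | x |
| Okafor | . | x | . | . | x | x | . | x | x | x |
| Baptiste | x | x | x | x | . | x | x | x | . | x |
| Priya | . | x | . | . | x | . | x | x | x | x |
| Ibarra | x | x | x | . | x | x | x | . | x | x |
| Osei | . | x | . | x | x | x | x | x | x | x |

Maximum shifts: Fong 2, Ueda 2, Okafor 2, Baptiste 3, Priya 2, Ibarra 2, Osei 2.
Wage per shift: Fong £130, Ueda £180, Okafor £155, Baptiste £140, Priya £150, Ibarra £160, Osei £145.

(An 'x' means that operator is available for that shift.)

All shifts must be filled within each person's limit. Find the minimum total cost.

£1425

Picking the cheapest available operator for each shift independently would cost £1350, but that ignores the shift limits.
An optimal schedule: Wed evening→Fong, Thu morning→Priya, Thu afternoon→Baptiste, Thu evening→Fong, Fri morning→Osei, Fri afternoon→Baptiste, Fri evening→Priya, Sat morning→Baptiste, Sat afternoon→Osei, Sat evening→Okafor.
Total: 130 + 150 + 140 + 130 + 145 + 140 + 150 + 140 + 145 + 155 = £1425.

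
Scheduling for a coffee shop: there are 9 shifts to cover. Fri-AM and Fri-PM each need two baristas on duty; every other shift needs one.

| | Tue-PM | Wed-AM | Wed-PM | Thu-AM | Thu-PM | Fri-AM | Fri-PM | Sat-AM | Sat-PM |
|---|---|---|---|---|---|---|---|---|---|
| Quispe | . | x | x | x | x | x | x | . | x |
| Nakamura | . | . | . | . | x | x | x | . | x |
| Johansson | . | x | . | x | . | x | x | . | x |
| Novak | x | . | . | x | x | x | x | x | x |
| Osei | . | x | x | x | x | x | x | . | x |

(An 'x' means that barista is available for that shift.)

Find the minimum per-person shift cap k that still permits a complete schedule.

With 5 baristas and 11 worker-slots to fill, someone must work at least ⌈11/5⌉ = 3 shifts, so k ≥ 3.
k = 3 works: Tue-PM→Novak, Wed-AM→Quispe, Wed-PM→Quispe, Thu-AM→Quispe, Thu-PM→Nakamura, Fri-AM→Nakamura+Johansson, Fri-PM→Johansson+Novak, Sat-AM→Novak, Sat-PM→Nakamura.
Loads: Quispe 3, Nakamura 3, Johansson 2, Novak 3, Osei 0 — all ≤ 3.

3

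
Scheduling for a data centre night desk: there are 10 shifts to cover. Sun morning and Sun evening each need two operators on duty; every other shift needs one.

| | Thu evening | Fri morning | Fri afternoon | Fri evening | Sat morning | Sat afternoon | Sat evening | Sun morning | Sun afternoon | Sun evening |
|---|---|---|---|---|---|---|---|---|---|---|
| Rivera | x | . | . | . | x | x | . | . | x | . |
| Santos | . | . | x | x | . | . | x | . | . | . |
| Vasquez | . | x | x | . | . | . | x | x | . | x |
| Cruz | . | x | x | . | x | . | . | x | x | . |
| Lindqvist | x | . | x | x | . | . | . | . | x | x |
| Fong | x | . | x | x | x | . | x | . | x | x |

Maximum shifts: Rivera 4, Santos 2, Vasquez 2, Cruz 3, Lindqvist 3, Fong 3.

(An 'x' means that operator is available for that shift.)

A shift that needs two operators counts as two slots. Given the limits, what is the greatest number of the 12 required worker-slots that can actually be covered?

12

Total capacity across all operators is 4+2+2+3+3+3 = 17, and 12 slots are needed, so at most 12 can be filled.
An assignment achieving 12: Thu evening→Rivera, Fri morning→Vasquez, Fri afternoon→Cruz, Fri evening→Santos, Sat morning→Rivera, Sat afternoon→Rivera, Sat evening→Santos, Sun morning→Vasquez+Cruz, Sun afternoon→Rivera, Sun evening→Lindqvist+Fong.
Loads: Rivera 4/4, Santos 2/2, Vasquez 2/2, Cruz 2/3, Lindqvist 1/3, Fong 1/3.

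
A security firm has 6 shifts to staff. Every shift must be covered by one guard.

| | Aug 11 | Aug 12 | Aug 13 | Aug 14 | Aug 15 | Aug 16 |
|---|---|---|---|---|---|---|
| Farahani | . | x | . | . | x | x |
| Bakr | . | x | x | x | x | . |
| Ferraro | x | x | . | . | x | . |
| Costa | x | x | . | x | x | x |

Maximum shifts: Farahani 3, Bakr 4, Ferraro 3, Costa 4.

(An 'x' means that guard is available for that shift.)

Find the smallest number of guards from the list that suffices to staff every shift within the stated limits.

6 slots to fill and no one can take more than 4, so at least ⌈6/4⌉ = 2 guards are needed.
Bakr and Costa alone can cover everything: Aug 11→Costa, Aug 12→Bakr, Aug 13→Bakr, Aug 14→Bakr, Aug 15→Bakr, Aug 16→Costa.

2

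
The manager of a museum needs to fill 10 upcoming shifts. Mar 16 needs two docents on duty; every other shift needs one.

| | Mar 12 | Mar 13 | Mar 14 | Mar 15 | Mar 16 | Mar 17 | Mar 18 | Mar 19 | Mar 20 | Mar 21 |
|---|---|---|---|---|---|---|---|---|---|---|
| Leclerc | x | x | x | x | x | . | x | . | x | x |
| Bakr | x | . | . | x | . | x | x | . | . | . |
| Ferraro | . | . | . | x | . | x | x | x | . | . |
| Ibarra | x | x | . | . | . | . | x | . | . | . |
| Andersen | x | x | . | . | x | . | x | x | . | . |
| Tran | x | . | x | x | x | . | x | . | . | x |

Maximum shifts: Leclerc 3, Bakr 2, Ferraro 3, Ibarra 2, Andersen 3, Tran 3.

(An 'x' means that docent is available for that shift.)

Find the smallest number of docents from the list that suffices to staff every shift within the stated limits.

11 slots to fill and no one can take more than 3, so at least ⌈11/3⌉ = 4 docents are needed.
Leclerc, Bakr, Ferraro, and Tran alone can cover everything: Mar 12→Bakr, Mar 13→Leclerc, Mar 14→Tran, Mar 15→Ferraro, Mar 16→Leclerc+Tran, Mar 17→Bakr, Mar 18→Ferraro, Mar 19→Ferraro, Mar 20→Leclerc, Mar 21→Tran.

4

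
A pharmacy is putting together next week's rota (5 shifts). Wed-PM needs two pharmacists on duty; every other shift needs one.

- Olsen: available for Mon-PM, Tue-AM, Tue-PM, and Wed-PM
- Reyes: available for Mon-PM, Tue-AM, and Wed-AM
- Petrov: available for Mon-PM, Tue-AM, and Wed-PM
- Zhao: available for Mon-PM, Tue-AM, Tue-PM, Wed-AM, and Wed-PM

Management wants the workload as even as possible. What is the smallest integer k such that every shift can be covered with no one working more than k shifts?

2

With 4 pharmacists and 6 worker-slots to fill, someone must work at least ⌈6/4⌉ = 2 shifts, so k ≥ 2.
k = 2 works: Mon-PM→Reyes, Tue-AM→Petrov, Tue-PM→Olsen, Wed-AM→Reyes, Wed-PM→Olsen+Petrov.
Loads: Olsen 2, Reyes 2, Petrov 2, Zhao 0 — all ≤ 2.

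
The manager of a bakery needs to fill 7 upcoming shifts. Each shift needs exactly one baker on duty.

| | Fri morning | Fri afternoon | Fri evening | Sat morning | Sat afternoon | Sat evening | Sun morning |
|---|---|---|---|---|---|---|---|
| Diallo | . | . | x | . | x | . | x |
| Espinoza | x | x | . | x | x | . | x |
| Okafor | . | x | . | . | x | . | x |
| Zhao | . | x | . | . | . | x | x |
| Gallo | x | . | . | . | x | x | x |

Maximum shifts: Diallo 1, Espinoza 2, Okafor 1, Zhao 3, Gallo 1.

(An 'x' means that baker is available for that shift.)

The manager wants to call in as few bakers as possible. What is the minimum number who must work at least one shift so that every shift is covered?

7 slots to fill and no one can take more than 3, so at least ⌈7/3⌉ = 3 bakers are needed.
Any 3 bakers together have capacity at most 3+2+1 = 6 < 7 slots, so 3 can never suffice.
Diallo, Espinoza, Okafor, and Zhao alone can cover everything: Fri morning→Espinoza, Fri afternoon→Zhao, Fri evening→Diallo, Sat morning→Espinoza, Sat afternoon→Okafor, Sat evening→Zhao, Sun morning→Zhao.

4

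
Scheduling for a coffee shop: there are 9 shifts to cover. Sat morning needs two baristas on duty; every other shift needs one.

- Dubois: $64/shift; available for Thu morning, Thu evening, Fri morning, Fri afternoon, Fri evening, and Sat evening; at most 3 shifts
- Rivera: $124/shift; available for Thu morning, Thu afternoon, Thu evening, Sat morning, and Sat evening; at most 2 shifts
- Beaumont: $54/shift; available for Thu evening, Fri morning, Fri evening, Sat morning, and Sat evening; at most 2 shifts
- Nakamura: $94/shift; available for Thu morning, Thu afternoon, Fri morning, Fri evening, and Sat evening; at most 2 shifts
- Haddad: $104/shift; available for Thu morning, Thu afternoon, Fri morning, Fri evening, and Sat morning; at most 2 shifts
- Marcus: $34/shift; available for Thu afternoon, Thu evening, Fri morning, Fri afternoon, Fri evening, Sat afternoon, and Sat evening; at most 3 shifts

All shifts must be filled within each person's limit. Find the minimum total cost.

Sat afternoon can only be covered by Marcus, so that assignment is forced.
Picking the cheapest available barista for each shift independently would cost $460, but that ignores the shift limits.
An optimal schedule: Thu morning→Dubois, Thu afternoon→Marcus, Thu evening→Beaumont, Fri morning→Dubois, Fri afternoon→Marcus, Fri evening→Dubois, Sat morning→Beaumont+Haddad, Sat afternoon→Marcus, Sat evening→Nakamura.
Total: 64 + 34 + 54 + 64 + 34 + 64 + 54 + 104 + 34 + 94 = $600.

$600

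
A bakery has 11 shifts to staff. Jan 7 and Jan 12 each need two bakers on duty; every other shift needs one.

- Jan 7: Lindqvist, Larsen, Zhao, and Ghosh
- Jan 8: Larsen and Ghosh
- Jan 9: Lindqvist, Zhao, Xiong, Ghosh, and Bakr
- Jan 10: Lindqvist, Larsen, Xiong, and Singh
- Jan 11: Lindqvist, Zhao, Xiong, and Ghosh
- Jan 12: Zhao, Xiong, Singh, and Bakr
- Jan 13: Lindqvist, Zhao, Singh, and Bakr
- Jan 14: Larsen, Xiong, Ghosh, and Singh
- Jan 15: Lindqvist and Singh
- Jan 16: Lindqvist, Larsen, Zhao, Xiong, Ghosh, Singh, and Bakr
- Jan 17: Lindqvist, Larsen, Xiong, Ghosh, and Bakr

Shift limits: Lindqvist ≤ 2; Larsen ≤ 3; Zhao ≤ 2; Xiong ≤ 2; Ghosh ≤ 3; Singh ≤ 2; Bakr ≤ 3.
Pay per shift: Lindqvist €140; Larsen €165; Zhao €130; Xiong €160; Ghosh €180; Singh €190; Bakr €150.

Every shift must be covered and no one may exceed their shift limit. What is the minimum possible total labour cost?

Picking the cheapest available baker for each shift independently would cost €1815, but that ignores the shift limits.
An optimal schedule: Jan 7→Larsen+Ghosh, Jan 8→Larsen, Jan 9→Bakr, Jan 10→Lindqvist, Jan 11→Zhao, Jan 12→Bakr+Xiong, Jan 13→Zhao, Jan 14→Xiong, Jan 15→Lindqvist, Jan 16→Larsen, Jan 17→Bakr.
Total: 165 + 180 + 165 + 150 + 140 + 130 + 150 + 160 + 130 + 160 + 140 + 165 + 150 = €1985.

€1985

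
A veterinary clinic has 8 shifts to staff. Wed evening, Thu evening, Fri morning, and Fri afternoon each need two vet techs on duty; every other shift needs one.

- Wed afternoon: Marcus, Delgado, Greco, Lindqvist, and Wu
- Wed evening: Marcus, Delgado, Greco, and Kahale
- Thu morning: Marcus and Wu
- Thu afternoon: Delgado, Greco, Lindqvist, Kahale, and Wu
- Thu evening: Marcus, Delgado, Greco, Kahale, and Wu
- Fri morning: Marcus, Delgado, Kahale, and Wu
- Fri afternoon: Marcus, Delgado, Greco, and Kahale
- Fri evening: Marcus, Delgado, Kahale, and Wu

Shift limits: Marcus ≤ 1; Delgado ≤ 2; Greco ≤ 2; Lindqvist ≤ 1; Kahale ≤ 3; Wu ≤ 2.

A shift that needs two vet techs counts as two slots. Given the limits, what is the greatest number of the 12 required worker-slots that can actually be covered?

Total capacity across all vet techs is 1+2+2+1+3+2 = 11, and 12 slots are needed, so at most 11 can be filled.
An assignment achieving 11: Wed afternoon→Lindqvist, Wed evening→Delgado+Greco, Thu morning→Marcus, Thu afternoon→Wu, Thu evening→Wu, Fri morning→Delgado+Kahale, Fri afternoon→Greco+Kahale, Fri evening→Kahale.
Loads: Marcus 1/1, Delgado 2/2, Greco 2/2, Lindqvist 1/1, Kahale 3/3, Wu 2/2.

11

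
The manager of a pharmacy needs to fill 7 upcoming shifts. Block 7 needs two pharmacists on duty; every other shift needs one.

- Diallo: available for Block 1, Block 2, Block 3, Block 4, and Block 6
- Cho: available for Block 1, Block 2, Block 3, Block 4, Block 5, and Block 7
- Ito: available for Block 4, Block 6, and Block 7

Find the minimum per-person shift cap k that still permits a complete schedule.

With 3 pharmacists and 8 worker-slots to fill, someone must work at least ⌈8/3⌉ = 3 shifts, so k ≥ 3.
k = 3 works: Block 1→Diallo, Block 2→Diallo, Block 3→Diallo, Block 4→Cho, Block 5→Cho, Block 6→Ito, Block 7→Cho+Ito.
Loads: Diallo 3, Cho 3, Ito 2 — all ≤ 3.

3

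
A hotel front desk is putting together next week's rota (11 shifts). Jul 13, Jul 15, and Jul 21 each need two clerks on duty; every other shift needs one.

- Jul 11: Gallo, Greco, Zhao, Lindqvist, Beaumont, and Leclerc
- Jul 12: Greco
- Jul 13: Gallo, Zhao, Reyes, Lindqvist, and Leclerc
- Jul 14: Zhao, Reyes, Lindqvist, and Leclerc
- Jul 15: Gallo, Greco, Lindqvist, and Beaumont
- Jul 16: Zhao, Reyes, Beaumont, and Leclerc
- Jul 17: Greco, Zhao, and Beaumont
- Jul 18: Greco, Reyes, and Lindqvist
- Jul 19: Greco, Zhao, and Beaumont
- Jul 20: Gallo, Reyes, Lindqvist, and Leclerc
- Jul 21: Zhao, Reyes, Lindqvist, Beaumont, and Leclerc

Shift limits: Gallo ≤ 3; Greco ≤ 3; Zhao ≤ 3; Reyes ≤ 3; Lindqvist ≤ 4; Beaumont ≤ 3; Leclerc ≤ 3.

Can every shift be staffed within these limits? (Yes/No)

Yes

Jul 12 can only be covered by Greco, so that assignment is forced.
One valid schedule: Jul 11→Gallo, Jul 12→Greco, Jul 13→Reyes+Lindqvist, Jul 14→Zhao, Jul 15→Gallo+Lindqvist, Jul 16→Zhao, Jul 17→Greco, Jul 18→Greco, Jul 19→Zhao, Jul 20→Gallo, Jul 21→Reyes+Lindqvist.
Loads: Gallo 3/3, Greco 3/3, Zhao 3/3, Reyes 2/3, Lindqvist 3/4, Beaumont 0/3, Leclerc 0/3 — all within limits.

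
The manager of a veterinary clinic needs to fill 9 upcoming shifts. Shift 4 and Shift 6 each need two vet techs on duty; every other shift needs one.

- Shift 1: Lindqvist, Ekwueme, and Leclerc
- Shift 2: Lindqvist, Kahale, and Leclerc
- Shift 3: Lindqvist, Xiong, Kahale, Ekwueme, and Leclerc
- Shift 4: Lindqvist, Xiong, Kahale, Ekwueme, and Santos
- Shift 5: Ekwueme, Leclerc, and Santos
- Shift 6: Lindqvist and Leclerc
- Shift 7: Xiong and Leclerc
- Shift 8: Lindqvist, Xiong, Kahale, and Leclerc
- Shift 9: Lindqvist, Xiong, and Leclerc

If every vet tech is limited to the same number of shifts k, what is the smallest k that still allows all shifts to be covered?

With 6 vet techs and 11 worker-slots to fill, someone must work at least ⌈11/6⌉ = 2 shifts, so k ≥ 2.
k = 2 works: Shift 1→Lindqvist, Shift 2→Kahale, Shift 3→Leclerc, Shift 4→Ekwueme+Santos, Shift 5→Ekwueme, Shift 6→Lindqvist+Leclerc, Shift 7→Xiong, Shift 8→Kahale, Shift 9→Xiong.
Loads: Lindqvist 2, Xiong 2, Kahale 2, Ekwueme 2, Leclerc 2, Santos 1 — all ≤ 2.

2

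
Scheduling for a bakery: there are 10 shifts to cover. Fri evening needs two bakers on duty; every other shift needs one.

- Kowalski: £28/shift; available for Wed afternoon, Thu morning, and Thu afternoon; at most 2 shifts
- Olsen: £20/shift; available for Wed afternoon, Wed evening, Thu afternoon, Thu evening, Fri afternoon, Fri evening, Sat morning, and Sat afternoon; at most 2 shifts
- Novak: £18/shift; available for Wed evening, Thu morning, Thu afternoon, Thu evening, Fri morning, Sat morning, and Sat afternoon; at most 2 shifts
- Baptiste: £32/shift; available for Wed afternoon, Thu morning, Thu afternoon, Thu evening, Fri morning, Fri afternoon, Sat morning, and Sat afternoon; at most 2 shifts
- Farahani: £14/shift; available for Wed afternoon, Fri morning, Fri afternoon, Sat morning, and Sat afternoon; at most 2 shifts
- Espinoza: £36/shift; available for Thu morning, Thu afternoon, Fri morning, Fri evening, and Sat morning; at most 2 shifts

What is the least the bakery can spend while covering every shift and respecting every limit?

£260

Fri evening can only be covered by Olsen and Espinoza, so that assignment is forced.
Picking the cheapest available baker for each shift independently would cost £198, but that ignores the shift limits.
An optimal schedule: Wed afternoon→Farahani, Wed evening→Novak, Thu morning→Kowalski, Thu afternoon→Kowalski, Thu evening→Novak, Fri morning→Baptiste, Fri afternoon→Farahani, Fri evening→Olsen+Espinoza, Sat morning→Baptiste, Sat afternoon→Olsen.
Total: 14 + 18 + 28 + 28 + 18 + 32 + 14 + 20 + 36 + 32 + 20 = £260.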